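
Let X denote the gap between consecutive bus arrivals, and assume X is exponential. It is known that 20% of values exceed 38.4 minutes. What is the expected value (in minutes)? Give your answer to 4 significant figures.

e^(−λ·38.4) = 0.20 ⇒ λ = −ln(0.20)/38.4 = 0.0419124.
Mean = 1/λ = 23.8593 minutes.

23.86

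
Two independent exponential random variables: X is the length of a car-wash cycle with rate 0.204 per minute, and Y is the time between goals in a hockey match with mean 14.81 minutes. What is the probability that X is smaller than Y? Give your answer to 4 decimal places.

λ_1 = 0.204, λ_2 = 1/14.81 = 0.0675219.
For independent exponentials, P(X < Y) = λ_1/(λ_1+λ_2) = 0.204/0.271522 ≈ 0.7513.

0.7513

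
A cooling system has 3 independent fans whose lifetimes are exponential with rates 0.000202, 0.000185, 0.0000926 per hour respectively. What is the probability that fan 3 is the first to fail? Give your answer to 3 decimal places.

The time to first failure is exponential with rate Σλ = 0.000202 + 0.000185 + 0.0000926 = 0.0004796.
P(fan 3 first) = λ_3/Σλ = 0.0000926/0.0004796 ≈ 0.193.

0.193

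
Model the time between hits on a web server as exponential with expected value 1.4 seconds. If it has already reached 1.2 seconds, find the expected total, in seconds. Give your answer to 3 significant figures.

2.60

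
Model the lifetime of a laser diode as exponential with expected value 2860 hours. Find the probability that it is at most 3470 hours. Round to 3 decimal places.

The rate is λ = 1/2860 = 0.00034965 per hour.
P(X ≤ 3470) = 1 − e^(−λ·3470) = 1 − e^(−1.2133) ≈ 0.703.

0.703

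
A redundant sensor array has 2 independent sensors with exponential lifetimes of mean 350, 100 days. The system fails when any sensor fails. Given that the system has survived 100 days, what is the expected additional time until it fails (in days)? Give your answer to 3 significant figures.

First-failure rate Σλ = 1/350 + 1/100 = 0.0128571.
By memorylessness the expected residual is 1/Σλ = 77.7778 days, regardless of the 100 already elapsed.

77.8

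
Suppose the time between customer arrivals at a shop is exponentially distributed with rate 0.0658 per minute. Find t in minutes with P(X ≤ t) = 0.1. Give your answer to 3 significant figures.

Set 1 − e^(−λt) = 0.1, so t = −ln(0.9)/λ = 0.10536/0.0658 ≈ 1.60122 minutes.

1.60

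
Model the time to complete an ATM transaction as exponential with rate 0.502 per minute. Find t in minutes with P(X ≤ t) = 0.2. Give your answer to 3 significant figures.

0.445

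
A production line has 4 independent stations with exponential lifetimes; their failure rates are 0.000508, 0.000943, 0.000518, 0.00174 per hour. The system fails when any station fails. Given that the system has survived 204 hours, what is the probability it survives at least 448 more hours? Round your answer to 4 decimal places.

0.1898

Time to first failure ~ Exp(Σλ) with Σλ = 0.003709.
By memorylessness, P(T > 204+448 | T > 204) = P(T > 448) = e^(−0.003709·448) ≈ 0.1898.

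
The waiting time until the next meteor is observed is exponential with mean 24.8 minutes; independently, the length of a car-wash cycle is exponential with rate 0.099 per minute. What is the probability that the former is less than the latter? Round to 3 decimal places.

λ_1 = 1/24.8 = 0.0403226, λ_2 = 0.099.
For independent exponentials, P(the former < the latter) = λ_1/(λ_1+λ_2) = 0.0403226/0.139323 ≈ 0.289.

0.289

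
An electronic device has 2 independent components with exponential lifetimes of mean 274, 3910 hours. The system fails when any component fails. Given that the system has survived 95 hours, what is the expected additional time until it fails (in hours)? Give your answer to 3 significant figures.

First-failure rate Σλ = 1/274 + 1/3910 = 0.00390539.
By memorylessness the expected residual is 1/Σλ = 256.056 hours, regardless of the 95 already elapsed.

256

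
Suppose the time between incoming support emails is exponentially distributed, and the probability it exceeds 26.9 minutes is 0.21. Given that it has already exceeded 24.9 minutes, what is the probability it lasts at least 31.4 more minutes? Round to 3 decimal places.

0.162

From e^(−λ·26.9) = 0.21, λ = −ln(0.21)/26.9 = 0.0580166.
Memoryless: P(X > 24.9+31.4 | X > 24.9) = P(X > 31.4) = e^(−0.0580166·31.4) ≈ 0.162.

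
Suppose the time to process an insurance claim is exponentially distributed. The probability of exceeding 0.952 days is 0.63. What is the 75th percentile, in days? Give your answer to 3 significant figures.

2.86

e^(−λ·0.952) = 0.63 ⇒ λ = −ln(0.63)/0.952 = 0.485331.
75th percentile: 1 − e^(−λt) = 0.75, t = −ln(0.25)/λ = 2.85639 days.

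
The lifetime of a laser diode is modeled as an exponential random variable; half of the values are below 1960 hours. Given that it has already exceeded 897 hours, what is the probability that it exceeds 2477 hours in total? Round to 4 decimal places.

For an exponential, median = ln(2)/λ, so λ = ln 2 / 1960 = 0.000353647 per hour.
The exponential is memoryless, so the remaining time is again Exp(λ): the condition X > 897 is irrelevant.
P(X > 1580) = e^(−0.55876) ≈ 0.5719.

0.5719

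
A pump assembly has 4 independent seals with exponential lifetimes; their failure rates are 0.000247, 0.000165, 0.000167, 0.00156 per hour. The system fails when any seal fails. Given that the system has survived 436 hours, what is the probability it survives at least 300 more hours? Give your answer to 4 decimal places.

Time to first failure ~ Exp(Σλ) with Σλ = 0.002139.
By memorylessness, P(T > 436+300 | T > 436) = P(T > 300) = e^(−0.002139·300) ≈ 0.5264.

0.5264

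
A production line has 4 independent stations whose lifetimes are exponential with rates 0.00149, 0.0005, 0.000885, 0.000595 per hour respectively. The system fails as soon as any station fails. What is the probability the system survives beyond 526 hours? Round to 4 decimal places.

0.1612

The time to first failure is exponential with rate Σλ = 0.00149 + 0.0005 + 0.000885 + 0.000595 = 0.00347.
P(min > 526) = e^(−0.00347·526) = e^(−1.8252) ≈ 0.1612.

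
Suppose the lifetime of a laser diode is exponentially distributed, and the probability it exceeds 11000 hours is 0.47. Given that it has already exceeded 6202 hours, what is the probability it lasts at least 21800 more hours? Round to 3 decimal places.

0.224

From e^(−λ·11000) = 0.47, λ = −ln(0.47)/11000 = 0.0000686384.
Memoryless: P(X > 6202+21800 | X > 6202) = P(X > 21800) = e^(−0.0000686384·21800) ≈ 0.224.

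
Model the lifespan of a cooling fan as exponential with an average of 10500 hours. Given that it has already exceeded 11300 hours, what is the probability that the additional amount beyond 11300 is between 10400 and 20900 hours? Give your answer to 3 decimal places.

0.235

The rate is λ = 1/10500 = 0.0000952381 per hour.
Memoryless: the residual past 11300 is again Exp(λ).
P(10400 < residual < 20900) = e^(−λ·10400) − e^(−λ·20900) = 0.37140 − 0.13663 ≈ 0.235.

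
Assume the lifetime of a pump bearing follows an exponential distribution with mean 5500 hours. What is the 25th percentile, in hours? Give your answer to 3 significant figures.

1580

The rate is λ = 1/5500 = 0.000181818 per hour.
Set 1 − e^(−λt) = 0.25, so t = −ln(0.75)/λ = 0.28768/0.000181818 ≈ 1582.25 hours.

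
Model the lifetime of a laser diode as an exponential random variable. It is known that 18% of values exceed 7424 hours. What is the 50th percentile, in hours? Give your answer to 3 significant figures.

3000

e^(−λ·7424) = 0.18 ⇒ λ = −ln(0.18)/7424 = 0.00023098.
50th percentile: 1 − e^(−λt) = 0.5, t = −ln(0.5)/λ = 3000.89 hours.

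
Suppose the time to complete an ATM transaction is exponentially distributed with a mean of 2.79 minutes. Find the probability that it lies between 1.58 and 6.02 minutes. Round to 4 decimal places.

0.4520

The rate is λ = 1/2.79 = 0.358423 per minute.
P(1.58 < X < 6.02) = e^(−λ·1.58) − e^(−λ·6.02) = 0.56762 − 0.11559 ≈ 0.4520.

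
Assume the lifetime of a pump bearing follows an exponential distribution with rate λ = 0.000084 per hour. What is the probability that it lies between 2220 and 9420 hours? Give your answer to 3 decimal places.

P(2220 < X < 9420) = e^(−λ·2220) − e^(−λ·9420) = 0.82988 − 0.45326 ≈ 0.377.

0.377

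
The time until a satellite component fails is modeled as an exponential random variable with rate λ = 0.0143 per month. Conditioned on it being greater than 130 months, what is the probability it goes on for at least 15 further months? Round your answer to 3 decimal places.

0.807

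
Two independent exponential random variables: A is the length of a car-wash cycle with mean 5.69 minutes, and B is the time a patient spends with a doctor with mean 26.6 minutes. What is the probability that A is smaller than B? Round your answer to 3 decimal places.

λ_1 = 1/5.69 = 0.175747, λ_2 = 1/26.6 = 0.037594.
For independent exponentials, P(A < B) = λ_1/(λ_1+λ_2) = 0.175747/0.213341 ≈ 0.824.

0.824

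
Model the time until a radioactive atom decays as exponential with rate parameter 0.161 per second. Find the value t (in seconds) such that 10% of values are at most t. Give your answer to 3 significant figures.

0.654

Set 1 − e^(−λt) = 0.1, so t = −ln(0.9)/λ = 0.10536/0.161 ≈ 0.654413 seconds.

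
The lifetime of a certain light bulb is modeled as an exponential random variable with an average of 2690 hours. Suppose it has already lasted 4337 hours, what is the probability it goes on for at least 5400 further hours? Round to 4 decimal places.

0.1343

The rate is λ = 1/2690 = 0.000371747 per hour.
By the memoryless property, P(X > 4337+5400 | X > 4337) = P(X > 5400).
P(X > 5400) = e^(−2.0074) ≈ 0.1343.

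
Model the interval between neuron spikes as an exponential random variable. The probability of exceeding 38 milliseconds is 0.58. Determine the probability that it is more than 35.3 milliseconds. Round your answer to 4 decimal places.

e^(−λ·38) = 0.58 ⇒ λ = −ln(0.58)/38 = 0.0143349.
P(X > 35.3) = e^(−0.0143349·35.3) = e^(−0.50602) ≈ 0.6029.

0.6029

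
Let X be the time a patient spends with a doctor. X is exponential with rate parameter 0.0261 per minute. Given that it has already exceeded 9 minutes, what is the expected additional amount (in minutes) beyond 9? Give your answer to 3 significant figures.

By memorylessness, the remaining amount past any threshold is again Exp(λ) with mean 1/λ = 38.3142 minutes.

38.3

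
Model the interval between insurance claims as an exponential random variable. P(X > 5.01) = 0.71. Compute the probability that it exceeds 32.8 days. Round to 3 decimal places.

0.106

e^(−λ·5.01) = 0.71 ⇒ λ = −ln(0.71)/5.01 = 0.0683613.
P(X > 32.8) = e^(−0.0683613·32.8) = e^(−2.2423) ≈ 0.106.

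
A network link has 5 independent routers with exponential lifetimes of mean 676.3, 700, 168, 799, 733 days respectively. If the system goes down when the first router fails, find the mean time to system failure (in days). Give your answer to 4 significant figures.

The first failure time is exponential with rate Σλ_i = 1/676.3 + 1/700 + 1/168 + 1/799 + 1/733 = 0.0114754 per day.
E[min] = 1/Σλ = 1/0.0114754 = 87.1429 days.

87.14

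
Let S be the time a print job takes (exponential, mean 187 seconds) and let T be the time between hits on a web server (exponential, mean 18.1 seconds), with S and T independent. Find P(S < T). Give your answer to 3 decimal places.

λ_1 = 1/187 = 0.00534759, λ_2 = 1/18.1 = 0.0552486.
For independent exponentials, P(S < T) = λ_1/(λ_1+λ_2) = 0.00534759/0.0605962 ≈ 0.088.

0.088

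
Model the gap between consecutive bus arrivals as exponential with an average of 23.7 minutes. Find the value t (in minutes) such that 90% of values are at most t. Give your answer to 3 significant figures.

The rate is λ = 1/23.7 = 0.0421941 per minute.
Set 1 − e^(−λt) = 0.9, so t = −ln(0.1)/λ = 2.3026/0.0421941 ≈ 54.5713 minutes.

54.6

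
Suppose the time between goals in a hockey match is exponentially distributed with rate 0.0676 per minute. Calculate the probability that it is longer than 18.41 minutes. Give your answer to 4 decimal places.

P(X > 18.41) = e^(−λ·18.41) = e^(−1.2445) ≈ 0.2881.

0.2881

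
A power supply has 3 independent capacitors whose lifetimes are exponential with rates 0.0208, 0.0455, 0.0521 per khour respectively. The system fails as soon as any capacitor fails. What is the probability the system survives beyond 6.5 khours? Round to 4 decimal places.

The time to first failure is exponential with rate Σλ = 0.0208 + 0.0455 + 0.0521 = 0.1184.
P(min > 6.5) = e^(−0.1184·6.5) = e^(−0.7696) ≈ 0.4632.

0.4632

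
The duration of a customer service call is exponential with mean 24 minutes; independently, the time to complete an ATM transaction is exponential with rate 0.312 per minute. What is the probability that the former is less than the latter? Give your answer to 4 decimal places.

0.1178

λ_1 = 1/24 = 0.0416667, λ_2 = 0.312.
For independent exponentials, P(the former < the latter) = λ_1/(λ_1+λ_2) = 0.0416667/0.353667 ≈ 0.1178.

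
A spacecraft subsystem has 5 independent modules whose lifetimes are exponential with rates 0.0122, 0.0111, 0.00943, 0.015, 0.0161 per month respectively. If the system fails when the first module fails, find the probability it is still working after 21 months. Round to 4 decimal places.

The time to first failure is exponential with rate Σλ = 0.0122 + 0.0111 + 0.00943 + 0.015 + 0.0161 = 0.06383.
P(min > 21) = e^(−0.06383·21) = e^(−1.3404) ≈ 0.2617.

0.2617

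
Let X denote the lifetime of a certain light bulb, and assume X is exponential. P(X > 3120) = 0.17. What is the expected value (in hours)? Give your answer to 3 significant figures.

1760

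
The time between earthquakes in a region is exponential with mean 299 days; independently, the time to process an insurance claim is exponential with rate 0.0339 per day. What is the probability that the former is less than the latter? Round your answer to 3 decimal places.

λ_1 = 1/299 = 0.00334448, λ_2 = 0.0339.
For independent exponentials, P(the former < the latter) = λ_1/(λ_1+λ_2) = 0.00334448/0.0372445 ≈ 0.090.

0.090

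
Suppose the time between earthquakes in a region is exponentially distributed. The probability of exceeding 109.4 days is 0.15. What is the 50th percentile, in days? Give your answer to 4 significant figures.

39.97

e^(−λ·109.4) = 0.15 ⇒ λ = −ln(0.15)/109.4 = 0.0173411.
50th percentile: 1 − e^(−λt) = 0.5, t = −ln(0.5)/λ = 39.9713 days.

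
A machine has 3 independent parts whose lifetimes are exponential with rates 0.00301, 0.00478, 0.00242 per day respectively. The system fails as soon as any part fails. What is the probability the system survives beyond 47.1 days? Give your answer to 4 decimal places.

The time to first failure is exponential with rate Σλ = 0.00301 + 0.00478 + 0.00242 = 0.01021.
P(min > 47.1) = e^(−0.01021·47.1) = e^(−0.48089) ≈ 0.6182.

0.6182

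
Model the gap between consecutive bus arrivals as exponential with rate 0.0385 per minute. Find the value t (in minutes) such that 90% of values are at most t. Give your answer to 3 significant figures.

59.8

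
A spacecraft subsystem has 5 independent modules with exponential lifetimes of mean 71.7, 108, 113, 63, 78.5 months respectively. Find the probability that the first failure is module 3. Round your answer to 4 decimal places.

Rates: λ_i = 1/mean_i → 0.013947, 0.00925926, 0.00884956, 0.015873, 0.0127389; Σλ = 0.0606677.
P(module 3 first) = λ_3/Σλ = 0.00884956/0.0606677 ≈ 0.1459.

0.1459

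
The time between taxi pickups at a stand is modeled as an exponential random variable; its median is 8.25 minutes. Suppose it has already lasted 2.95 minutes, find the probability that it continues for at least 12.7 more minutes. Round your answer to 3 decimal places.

0.344

For an exponential, median = ln(2)/λ, so λ = ln 2 / 8.25 = 0.0840178 per minute.
By the memoryless property, P(X > 2.95+12.7 | X > 2.95) = P(X > 12.7).
P(X > 12.7) = e^(−1.067) ≈ 0.344.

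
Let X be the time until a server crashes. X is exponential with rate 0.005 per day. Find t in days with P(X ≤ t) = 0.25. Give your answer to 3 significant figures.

Set 1 − e^(−λt) = 0.25, so t = −ln(0.75)/λ = 0.28768/0.005 ≈ 57.5364 days.

57.5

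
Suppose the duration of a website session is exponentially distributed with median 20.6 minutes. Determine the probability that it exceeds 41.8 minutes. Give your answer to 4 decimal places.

0.2450

For an exponential, median = ln(2)/λ, so λ = ln 2 / 20.6 = 0.0336479 per minute.
P(X > 41.8) = e^(−λ·41.8) = e^(−1.4065) ≈ 0.2450.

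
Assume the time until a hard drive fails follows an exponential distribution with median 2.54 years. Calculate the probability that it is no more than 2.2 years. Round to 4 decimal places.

0.4514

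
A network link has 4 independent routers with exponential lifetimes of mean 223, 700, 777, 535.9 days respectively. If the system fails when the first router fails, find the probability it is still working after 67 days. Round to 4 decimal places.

0.5448

The first failure time is exponential with rate Σλ_i = 1/223 + 1/700 + 1/777 + 1/535.9 = 0.0090659 per day.
P(min > 67) = e^(−0.0090659·67) = e^(−0.60742) ≈ 0.5448.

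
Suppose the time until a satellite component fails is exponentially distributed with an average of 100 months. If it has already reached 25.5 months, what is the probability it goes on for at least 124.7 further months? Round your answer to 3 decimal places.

The rate is λ = 1/100 = 0.01 per month.
P(X > s+t | X > s) = e^(−λ(s+t))/e^(−λs) = e^(−λt), independent of s = 25.5.
P(X > 124.7) = e^(−1.247) ≈ 0.287.

0.287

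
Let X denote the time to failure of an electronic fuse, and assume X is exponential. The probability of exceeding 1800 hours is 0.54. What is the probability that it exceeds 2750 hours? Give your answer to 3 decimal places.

e^(−λ·1800) = 0.54 ⇒ λ = −ln(0.54)/1800 = 0.000342326.
P(X > 2750) = e^(−0.000342326·2750) = e^(−0.9414) ≈ 0.390.

0.390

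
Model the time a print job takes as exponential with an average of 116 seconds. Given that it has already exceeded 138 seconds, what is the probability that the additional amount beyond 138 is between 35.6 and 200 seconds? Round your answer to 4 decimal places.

0.5574

The rate is λ = 1/116 = 0.00862069 per second.
Memoryless: the residual past 138 is again Exp(λ).
P(35.6 < residual < 200) = e^(−λ·35.6) − e^(−λ·200) = 0.73573 − 0.17833 ≈ 0.5574.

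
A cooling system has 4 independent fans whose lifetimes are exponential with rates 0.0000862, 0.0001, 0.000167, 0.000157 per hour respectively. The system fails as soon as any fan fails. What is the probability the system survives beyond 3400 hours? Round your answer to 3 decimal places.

0.176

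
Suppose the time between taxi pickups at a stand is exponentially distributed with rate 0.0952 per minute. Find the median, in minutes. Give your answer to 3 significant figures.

Set 1 − e^(−λt) = 0.5, so t = −ln(0.5)/λ = 0.69315/0.0952 ≈ 7.28096 minutes.

7.28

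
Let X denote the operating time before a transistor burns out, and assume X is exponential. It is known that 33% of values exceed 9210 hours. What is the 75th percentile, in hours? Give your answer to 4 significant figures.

e^(−λ·9210) = 0.33 ⇒ λ = −ln(0.33)/9210 = 0.000120376.
75th percentile: 1 − e^(−λt) = 0.75, t = −ln(0.25)/λ = 11516.4 hours.

11520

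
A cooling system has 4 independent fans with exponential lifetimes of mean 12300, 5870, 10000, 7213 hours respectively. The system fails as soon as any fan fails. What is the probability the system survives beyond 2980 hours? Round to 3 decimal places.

The first failure time is exponential with rate Σλ_i = 1/12300 + 1/5870 + 1/10000 + 1/7213 = 0.000490297 per hour.
P(min > 2980) = e^(−0.000490297·2980) = e^(−1.4611) ≈ 0.232.

0.232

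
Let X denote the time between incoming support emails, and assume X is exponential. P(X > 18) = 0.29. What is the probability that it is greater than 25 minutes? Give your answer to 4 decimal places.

0.1792

e^(−λ·18) = 0.29 ⇒ λ = −ln(0.29)/18 = 0.0687708.
P(X > 25) = e^(−0.0687708·25) = e^(−1.7193) ≈ 0.1792.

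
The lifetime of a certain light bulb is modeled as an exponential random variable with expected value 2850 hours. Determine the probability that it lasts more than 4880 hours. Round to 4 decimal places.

0.1805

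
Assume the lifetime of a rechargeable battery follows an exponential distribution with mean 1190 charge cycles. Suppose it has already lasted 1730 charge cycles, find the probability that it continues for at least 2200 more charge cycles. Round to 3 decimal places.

0.157

The rate is λ = 1/1190 = 0.000840336 per charge cycle.
The exponential is memoryless, so the remaining time is again Exp(λ): the condition X > 1730 is irrelevant.
P(X > 2200) = e^(−1.8487) ≈ 0.157.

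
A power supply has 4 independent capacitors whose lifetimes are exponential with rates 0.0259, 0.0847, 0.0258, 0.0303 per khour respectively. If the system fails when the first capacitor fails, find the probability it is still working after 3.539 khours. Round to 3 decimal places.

0.554

The time to first failure is exponential with rate Σλ = 0.0259 + 0.0847 + 0.0258 + 0.0303 = 0.1667.
P(min > 3.539) = e^(−0.1667·3.539) = e^(−0.58995) ≈ 0.554.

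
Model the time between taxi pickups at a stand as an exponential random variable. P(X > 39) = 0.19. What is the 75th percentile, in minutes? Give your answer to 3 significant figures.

32.6

e^(−λ·39) = 0.19 ⇒ λ = −ln(0.19)/39 = 0.0425829.
75th percentile: 1 − e^(−λt) = 0.75, t = −ln(0.25)/λ = 32.5552 minutes.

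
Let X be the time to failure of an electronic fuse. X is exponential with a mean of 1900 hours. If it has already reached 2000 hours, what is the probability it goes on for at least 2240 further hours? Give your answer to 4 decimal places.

The rate is λ = 1/1900 = 0.000526316 per hour.
P(X > s+t | X > s) = e^(−λ(s+t))/e^(−λs) = e^(−λt), independent of s = 2000.
P(X > 2240) = e^(−1.1789) ≈ 0.3076.

0.3076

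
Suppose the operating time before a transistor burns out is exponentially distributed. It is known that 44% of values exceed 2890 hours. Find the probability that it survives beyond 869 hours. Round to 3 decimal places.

0.781

e^(−λ·2890) = 0.44 ⇒ λ = −ln(0.44)/2890 = 0.000284076.
P(X > 869) = e^(−0.000284076·869) = e^(−0.24686) ≈ 0.781.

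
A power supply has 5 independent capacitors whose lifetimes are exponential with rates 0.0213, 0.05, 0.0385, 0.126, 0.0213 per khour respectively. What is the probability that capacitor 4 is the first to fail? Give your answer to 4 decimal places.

0.4901

The time to first failure is exponential with rate Σλ = 0.0213 + 0.05 + 0.0385 + 0.126 + 0.0213 = 0.2571.
P(capacitor 4 first) = λ_4/Σλ = 0.126/0.2571 ≈ 0.4901.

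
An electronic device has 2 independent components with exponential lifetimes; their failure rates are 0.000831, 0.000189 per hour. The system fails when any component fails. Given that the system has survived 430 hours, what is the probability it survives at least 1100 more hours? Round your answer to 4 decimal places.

0.3256

Time to first failure ~ Exp(Σλ) with Σλ = 0.00102.
By memorylessness, P(T > 430+1100 | T > 430) = P(T > 1100) = e^(−0.00102·1100) ≈ 0.3256.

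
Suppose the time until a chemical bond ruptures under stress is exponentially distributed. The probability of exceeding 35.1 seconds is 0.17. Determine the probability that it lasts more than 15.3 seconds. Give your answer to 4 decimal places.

0.4619

e^(−λ·35.1) = 0.17 ⇒ λ = −ln(0.17)/35.1 = 0.0504831.
P(X > 15.3) = e^(−0.0504831·15.3) = e^(−0.77239) ≈ 0.4619.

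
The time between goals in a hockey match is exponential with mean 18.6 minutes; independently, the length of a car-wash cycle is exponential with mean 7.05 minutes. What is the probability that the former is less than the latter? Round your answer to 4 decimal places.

λ_1 = 1/18.6 = 0.0537634, λ_2 = 1/7.05 = 0.141844.
For independent exponentials, P(the former < the latter) = λ_1/(λ_1+λ_2) = 0.0537634/0.195607 ≈ 0.2749.

0.2749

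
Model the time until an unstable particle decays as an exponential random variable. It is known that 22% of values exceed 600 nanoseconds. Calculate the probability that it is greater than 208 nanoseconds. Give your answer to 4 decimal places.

0.5916

e^(−λ·600) = 0.22 ⇒ λ = −ln(0.22)/600 = 0.00252355.
P(X > 208) = e^(−0.00252355·208) = e^(−0.5249) ≈ 0.5916.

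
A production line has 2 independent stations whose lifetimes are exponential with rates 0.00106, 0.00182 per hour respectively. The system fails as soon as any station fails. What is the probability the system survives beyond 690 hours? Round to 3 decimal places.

The time to first failure is exponential with rate Σλ = 0.00106 + 0.00182 = 0.00288.
P(min > 690) = e^(−0.00288·690) = e^(−1.9872) ≈ 0.137.

0.137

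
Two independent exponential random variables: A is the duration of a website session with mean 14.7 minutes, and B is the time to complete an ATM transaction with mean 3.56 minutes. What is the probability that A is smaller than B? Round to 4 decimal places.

λ_1 = 1/14.7 = 0.0680272, λ_2 = 1/3.56 = 0.280899.
For independent exponentials, P(A < B) = λ_1/(λ_1+λ_2) = 0.0680272/0.348926 ≈ 0.1950.

0.1950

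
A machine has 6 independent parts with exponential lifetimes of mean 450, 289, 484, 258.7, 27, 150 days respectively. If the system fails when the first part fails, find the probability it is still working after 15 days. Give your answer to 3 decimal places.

0.436

The first failure time is exponential with rate Σλ_i = 1/450 + 1/289 + 1/484 + 1/258.7 + 1/27 + 1/150 = 0.0553177 per day.
P(min > 15) = e^(−0.0553177·15) = e^(−0.82977) ≈ 0.436.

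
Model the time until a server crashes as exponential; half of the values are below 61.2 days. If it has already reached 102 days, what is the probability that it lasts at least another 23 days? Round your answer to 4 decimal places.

0.7707

For an exponential, median = ln(2)/λ, so λ = ln 2 / 61.2 = 0.0113259 per day.
By the memoryless property, P(X > 102+23 | X > 102) = P(X > 23).
P(X > 23) = e^(−0.2605) ≈ 0.7707.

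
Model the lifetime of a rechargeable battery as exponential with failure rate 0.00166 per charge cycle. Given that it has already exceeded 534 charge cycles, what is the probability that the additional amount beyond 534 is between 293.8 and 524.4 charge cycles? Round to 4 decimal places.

0.1953

Memoryless: the residual past 534 is again Exp(λ).
P(293.8 < residual < 524.4) = e^(−λ·293.8) − e^(−λ·524.4) = 0.61403 − 0.41874 ≈ 0.1953.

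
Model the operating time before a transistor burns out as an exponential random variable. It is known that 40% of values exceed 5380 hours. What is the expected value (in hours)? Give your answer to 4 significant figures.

5871

e^(−λ·5380) = 0.40 ⇒ λ = −ln(0.40)/5380 = 0.000170314.
Mean = 1/λ = 5871.5 hours.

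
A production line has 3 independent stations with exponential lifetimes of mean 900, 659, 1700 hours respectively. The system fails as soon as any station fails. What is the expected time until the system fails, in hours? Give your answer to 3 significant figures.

The first failure time is exponential with rate Σλ_i = 1/900 + 1/659 + 1/1700 = 0.0032168 per hour.
E[min] = 1/Σλ = 1/0.0032168 = 310.868 hours.

311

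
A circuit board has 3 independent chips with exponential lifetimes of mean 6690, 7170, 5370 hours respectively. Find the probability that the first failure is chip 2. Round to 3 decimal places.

Rates: λ_i = 1/mean_i → 0.000149477, 0.00013947, 0.00018622; Σλ = 0.000475167.
P(chip 2 first) = λ_2/Σλ = 0.00013947/0.000475167 ≈ 0.294.

0.294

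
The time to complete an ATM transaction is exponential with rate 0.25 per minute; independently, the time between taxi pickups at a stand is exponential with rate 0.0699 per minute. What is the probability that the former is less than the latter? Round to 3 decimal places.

0.781

λ_1 = 0.25, λ_2 = 0.0699.
For independent exponentials, P(the former < the latter) = λ_1/(λ_1+λ_2) = 0.25/0.3199 ≈ 0.781.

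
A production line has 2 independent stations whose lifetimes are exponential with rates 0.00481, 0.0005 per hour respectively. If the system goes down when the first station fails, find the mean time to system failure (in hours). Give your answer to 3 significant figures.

The time to first failure is exponential with rate Σλ = 0.00481 + 0.0005 = 0.00531.
E[min] = 1/Σλ = 1/0.00531 = 188.324 hours.

188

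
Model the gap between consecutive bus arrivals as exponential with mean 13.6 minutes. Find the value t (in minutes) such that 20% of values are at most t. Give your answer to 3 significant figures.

3.03

The rate is λ = 1/13.6 = 0.0735294 per minute.
Set 1 − e^(−λt) = 0.2, so t = −ln(0.8)/λ = 0.22314/0.0735294 ≈ 3.03475 minutes.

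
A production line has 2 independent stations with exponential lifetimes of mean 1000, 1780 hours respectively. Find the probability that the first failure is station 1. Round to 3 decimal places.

0.640

Rates: λ_i = 1/mean_i → 0.001, 0.000561798; Σλ = 0.0015618.
P(station 1 first) = λ_1/Σλ = 0.001/0.0015618 ≈ 0.640.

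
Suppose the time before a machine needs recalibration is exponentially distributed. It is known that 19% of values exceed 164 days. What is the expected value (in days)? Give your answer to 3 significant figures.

e^(−λ·164) = 0.19 ⇒ λ = −ln(0.19)/164 = 0.0101264.
Mean = 1/λ = 98.7517 days.

98.8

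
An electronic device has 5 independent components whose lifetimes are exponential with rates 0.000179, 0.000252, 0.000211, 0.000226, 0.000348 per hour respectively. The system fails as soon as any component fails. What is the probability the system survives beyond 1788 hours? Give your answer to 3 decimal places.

0.114

The time to first failure is exponential with rate Σλ = 0.000179 + 0.000252 + 0.000211 + 0.000226 + 0.000348 = 0.001216.
P(min > 1788) = e^(−0.001216·1788) = e^(−2.1742) ≈ 0.114.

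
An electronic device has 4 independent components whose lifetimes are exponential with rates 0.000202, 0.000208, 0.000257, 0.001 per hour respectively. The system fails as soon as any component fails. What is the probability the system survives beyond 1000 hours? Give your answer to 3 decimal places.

The time to first failure is exponential with rate Σλ = 0.000202 + 0.000208 + 0.000257 + 0.001 = 0.001667.
P(min > 1000) = e^(−0.001667·1000) = e^(−1.667) ≈ 0.189.

0.189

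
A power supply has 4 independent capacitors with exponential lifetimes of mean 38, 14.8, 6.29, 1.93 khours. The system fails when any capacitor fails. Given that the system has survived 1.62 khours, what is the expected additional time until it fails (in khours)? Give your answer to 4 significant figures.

1.297

First-failure rate Σλ = 1/38 + 1/14.8 + 1/6.29 + 1/1.93 = 0.771001.
By memorylessness the expected residual is 1/Σλ = 1.29702 khours, regardless of the 1.62 already elapsed.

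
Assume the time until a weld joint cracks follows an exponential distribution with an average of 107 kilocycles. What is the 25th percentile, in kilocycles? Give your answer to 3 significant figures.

The rate is λ = 1/107 = 0.00934579 per kilocycle.
Set 1 − e^(−λt) = 0.25, so t = −ln(0.75)/λ = 0.28768/0.00934579 ≈ 30.782 kilocycles.

30.8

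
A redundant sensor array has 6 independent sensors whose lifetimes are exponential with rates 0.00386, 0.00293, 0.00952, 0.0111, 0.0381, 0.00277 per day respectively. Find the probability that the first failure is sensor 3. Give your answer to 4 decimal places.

0.1394

The time to first failure is exponential with rate Σλ = 0.00386 + 0.00293 + 0.00952 + 0.0111 + 0.0381 + 0.00277 = 0.06828.
P(sensor 3 first) = λ_3/Σλ = 0.00952/0.06828 ≈ 0.1394.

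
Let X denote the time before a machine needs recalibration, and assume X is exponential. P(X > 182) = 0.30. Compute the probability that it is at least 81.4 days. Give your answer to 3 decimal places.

e^(−λ·182) = 0.30 ⇒ λ = −ln(0.30)/182 = 0.00661524.
P(X > 81.4) = e^(−0.00661524·81.4) = e^(−0.53848) ≈ 0.584.

0.584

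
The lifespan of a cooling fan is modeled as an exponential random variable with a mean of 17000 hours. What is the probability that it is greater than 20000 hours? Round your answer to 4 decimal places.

The rate is λ = 1/17000 = 0.0000588235 per hour.
P(X > 20000) = e^(−λ·20000) = e^(−1.1765) ≈ 0.3084.

0.3084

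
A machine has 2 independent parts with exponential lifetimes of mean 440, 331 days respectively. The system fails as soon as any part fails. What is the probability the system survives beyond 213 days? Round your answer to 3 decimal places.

0.324

The first failure time is exponential with rate Σλ_i = 1/440 + 1/331 = 0.00529388 per day.
P(min > 213) = e^(−0.00529388·213) = e^(−1.1276) ≈ 0.324.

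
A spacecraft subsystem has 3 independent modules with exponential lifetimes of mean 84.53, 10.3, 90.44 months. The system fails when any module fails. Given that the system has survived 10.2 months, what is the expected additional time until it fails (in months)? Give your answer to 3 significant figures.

First-failure rate Σλ = 1/84.53 + 1/10.3 + 1/90.44 = 0.119975.
By memorylessness the expected residual is 1/Σλ = 8.3351 months, regardless of the 10.2 already elapsed.

8.34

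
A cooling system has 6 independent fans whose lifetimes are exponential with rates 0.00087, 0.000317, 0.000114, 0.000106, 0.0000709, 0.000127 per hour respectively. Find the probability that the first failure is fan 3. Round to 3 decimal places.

0.071

The time to first failure is exponential with rate Σλ = 0.00087 + 0.000317 + 0.000114 + 0.000106 + 0.0000709 + 0.000127 = 0.0016049.
P(fan 3 first) = λ_3/Σλ = 0.000114/0.0016049 ≈ 0.071.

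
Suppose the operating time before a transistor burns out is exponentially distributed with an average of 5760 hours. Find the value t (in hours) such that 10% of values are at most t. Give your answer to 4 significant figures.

The rate is λ = 1/5760 = 0.000173611 per hour.
Set 1 − e^(−λt) = 0.1, so t = −ln(0.9)/λ = 0.10536/0.000173611 ≈ 606.877 hours.

606.9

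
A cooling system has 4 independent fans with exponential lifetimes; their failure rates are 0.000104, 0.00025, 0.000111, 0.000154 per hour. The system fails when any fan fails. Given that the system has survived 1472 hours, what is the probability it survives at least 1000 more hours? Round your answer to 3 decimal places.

Time to first failure ~ Exp(Σλ) with Σλ = 0.000619.
By memorylessness, P(T > 1472+1000 | T > 1472) = P(T > 1000) = e^(−0.000619·1000) ≈ 0.538.

0.538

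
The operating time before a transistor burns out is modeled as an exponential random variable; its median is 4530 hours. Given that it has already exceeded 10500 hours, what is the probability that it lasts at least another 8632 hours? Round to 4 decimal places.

For an exponential, median = ln(2)/λ, so λ = ln 2 / 4530 = 0.000153013 per hour.
P(X > s+t | X > s) = e^(−λ(s+t))/e^(−λs) = e^(−λt), independent of s = 10500.
P(X > 8632) = e^(−1.3208) ≈ 0.2669.

0.2669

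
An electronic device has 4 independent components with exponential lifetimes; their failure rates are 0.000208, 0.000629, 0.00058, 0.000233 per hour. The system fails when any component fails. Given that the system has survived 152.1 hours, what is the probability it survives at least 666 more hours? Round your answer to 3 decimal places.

0.333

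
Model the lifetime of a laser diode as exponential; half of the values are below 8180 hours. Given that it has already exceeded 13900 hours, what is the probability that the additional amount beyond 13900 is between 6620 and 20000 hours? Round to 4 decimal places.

0.3870

For an exponential, median = ln(2)/λ, so λ = ln 2 / 8180 = 0.0000847368 per hour.
Memoryless: the residual past 13900 is again Exp(λ).
P(6620 < residual < 20000) = e^(−λ·6620) − e^(−λ·20000) = 0.57066 − 0.18365 ≈ 0.3870.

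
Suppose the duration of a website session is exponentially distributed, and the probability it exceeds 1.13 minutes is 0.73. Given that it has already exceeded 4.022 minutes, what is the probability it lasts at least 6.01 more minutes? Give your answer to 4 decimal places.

From e^(−λ·1.13) = 0.73, λ = −ln(0.73)/1.13 = 0.278505.
Memoryless: P(X > 4.022+6.01 | X > 4.022) = P(X > 6.01) = e^(−0.278505·6.01) ≈ 0.1875.

0.1875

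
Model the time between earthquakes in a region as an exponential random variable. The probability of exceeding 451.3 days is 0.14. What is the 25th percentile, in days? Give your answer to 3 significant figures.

e^(−λ·451.3) = 0.14 ⇒ λ = −ln(0.14)/451.3 = 0.00435655.
25th percentile: 1 − e^(−λt) = 0.25, t = −ln(0.75)/λ = 66.0343 days.

66.0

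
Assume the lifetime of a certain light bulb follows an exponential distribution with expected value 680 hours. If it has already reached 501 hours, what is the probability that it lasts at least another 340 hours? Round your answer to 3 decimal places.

The rate is λ = 1/680 = 0.00147059 per hour.
P(X > s+t | X > s) = e^(−λ(s+t))/e^(−λs) = e^(−λt), independent of s = 501.
P(X > 340) = e^(−0.5) ≈ 0.607.

0.607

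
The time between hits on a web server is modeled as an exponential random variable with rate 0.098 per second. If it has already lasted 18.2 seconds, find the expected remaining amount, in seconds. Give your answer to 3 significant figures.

10.2

By memorylessness, the remaining amount past any threshold is again Exp(λ) with mean 1/λ = 10.2041 seconds.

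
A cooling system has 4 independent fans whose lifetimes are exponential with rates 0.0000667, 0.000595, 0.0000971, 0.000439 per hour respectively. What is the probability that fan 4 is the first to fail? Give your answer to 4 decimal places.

The time to first failure is exponential with rate Σλ = 0.0000667 + 0.000595 + 0.0000971 + 0.000439 = 0.0011978.
P(fan 4 first) = λ_4/Σλ = 0.000439/0.0011978 ≈ 0.3665.

0.3665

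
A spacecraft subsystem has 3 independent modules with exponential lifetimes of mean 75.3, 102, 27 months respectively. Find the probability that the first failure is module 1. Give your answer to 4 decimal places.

Rates: λ_i = 1/mean_i → 0.0132802, 0.00980392, 0.037037; Σλ = 0.0601212.
P(module 1 first) = λ_1/Σλ = 0.0132802/0.0601212 ≈ 0.2209.

0.2209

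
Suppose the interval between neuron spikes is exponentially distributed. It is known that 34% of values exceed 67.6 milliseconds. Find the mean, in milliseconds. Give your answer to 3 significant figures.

e^(−λ·67.6) = 0.34 ⇒ λ = −ln(0.34)/67.6 = 0.0159587.
Mean = 1/λ = 62.6617 milliseconds.

62.7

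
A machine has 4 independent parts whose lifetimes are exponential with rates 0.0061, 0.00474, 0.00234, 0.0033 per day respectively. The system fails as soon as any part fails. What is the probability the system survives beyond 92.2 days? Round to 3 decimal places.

The time to first failure is exponential with rate Σλ = 0.0061 + 0.00474 + 0.00234 + 0.0033 = 0.01648.
P(min > 92.2) = e^(−0.01648·92.2) = e^(−1.5195) ≈ 0.219.

0.219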